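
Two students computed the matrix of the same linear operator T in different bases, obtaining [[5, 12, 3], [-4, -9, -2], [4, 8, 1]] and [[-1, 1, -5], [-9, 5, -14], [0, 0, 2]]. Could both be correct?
No.

trace(A) = -3 but trace(B) = 6. The trace is a similarity invariant, so A and B are not similar.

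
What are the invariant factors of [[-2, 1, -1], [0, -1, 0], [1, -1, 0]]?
The Jordan structure of A has elementary divisors (x + 1)^2, (x + 1). Arranging the block sizes at each eigenvalue in decreasing order and taking row products gives the invariant factors.

Invariant factors (smallest first, each dividing the next): x + 1, (x + 1)^2.

Check: the last factor (x + 1)^2 is the minimal polynomial, and the product (x + 1)^3 is the characteristic polynomial.

x + 1, (x + 1)^2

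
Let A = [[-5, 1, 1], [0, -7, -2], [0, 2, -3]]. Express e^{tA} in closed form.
A has Jordan form J = [[-5, 1, 0], [0, -5, 0], [0, 0, -5]] with A = PJP^{-1}, so e^{tA} = P e^{tJ} P^{-1}.

For a Jordan block J_k(λ), e^{tJ_k(λ)} = e^{λt} · (I + tN + t^2 N^2/2! + ... + t^{k-1} N^{k-1}/(k-1)!) where N is the nilpotent superdiagonal part.

Assembling the blocks and conjugating back gives the entries of e^{tA} as shown above.

e^{tA} = [[e^{-5*t}, t*e^{-5*t}, t*e^{-5*t}], [0, (1 - 2*t)*e^{-5*t}, -2*t*e^{-5*t}], [0, 2*t*e^{-5*t}, (2*t + 1)*e^{-5*t}]]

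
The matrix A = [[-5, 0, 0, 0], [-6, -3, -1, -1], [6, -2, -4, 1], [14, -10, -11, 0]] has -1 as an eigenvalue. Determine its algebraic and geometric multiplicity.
The characteristic polynomial is (x + 1)^2(x + 5)^2, so the factor x + 1 appears with exponent 2: the algebraic multiplicity is 2.

rank(A + I) = 3, so the eigenspace has dimension 4 - 3 = 1: the geometric multiplicity is 1.

Since 1 < 2, A is not diagonalizable.

algebraic multiplicity 2, geometric multiplicity 1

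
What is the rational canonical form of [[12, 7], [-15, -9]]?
The invariant factors of A (the non-unit diagonal entries of the Smith normal form of xI - A over ℚ[x]) are x^2 - 3x - 3, each dividing the next. The characteristic polynomial is their product, x^2 - 3x - 3.

The rational canonical form is the block-diagonal matrix of companion matrices C(f_i):
R = [[0, 3], [1, 3]].

Note the characteristic polynomial does not split into linear factors over ℚ, so A has no Jordan form over ℚ; the rational canonical form exists over any field.

R = [[0, 3], [1, 3]]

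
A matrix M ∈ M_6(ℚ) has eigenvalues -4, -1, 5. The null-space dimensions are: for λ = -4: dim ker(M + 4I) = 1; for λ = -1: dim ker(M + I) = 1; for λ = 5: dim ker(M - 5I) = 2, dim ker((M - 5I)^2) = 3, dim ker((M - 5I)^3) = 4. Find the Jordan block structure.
λ = -4: successive nullity increments [1] count blocks of size ≥ k; block sizes are [1].
λ = -1: successive nullity increments [1] count blocks of size ≥ k; block sizes are [1].
λ = 5: successive nullity increments [2, 1, 1] count blocks of size ≥ k; block sizes are [3, 1].

Jordan blocks: (-4, 1), (-1, 1), (5, 3), (5, 1)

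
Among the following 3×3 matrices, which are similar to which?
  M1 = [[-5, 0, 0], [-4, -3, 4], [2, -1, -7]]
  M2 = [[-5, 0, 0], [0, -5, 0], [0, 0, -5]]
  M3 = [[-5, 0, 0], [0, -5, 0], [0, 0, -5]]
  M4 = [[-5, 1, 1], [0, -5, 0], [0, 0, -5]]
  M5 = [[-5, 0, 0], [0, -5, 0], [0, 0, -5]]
Characteristic polynomials: χ_{M1} = (x + 5)^3, χ_{M2} = (x + 5)^3, χ_{M3} = (x + 5)^3, χ_{M4} = (x + 5)^3, χ_{M5} = (x + 5)^3.

{M1, M4}: invariant factors x + 5, (x + 5)^2.

{M2, M3, M5}: invariant factors x + 5, x + 5, x + 5.

Matrices are similar if and only if their invariant-factor lists agree; the partition into similarity classes is {M1, M4}, {M2, M3, M5}.

2 classes: {M1, M4}, {M2, M3, M5}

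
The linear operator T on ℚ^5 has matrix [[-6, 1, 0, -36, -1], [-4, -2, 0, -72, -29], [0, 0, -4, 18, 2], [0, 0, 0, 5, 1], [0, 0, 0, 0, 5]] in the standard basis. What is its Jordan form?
The characteristic polynomial is det(xI - A) = (x - 5)^2(x + 4)^3, so the eigenvalues are -4 (algebraic multiplicity 3), 5 (algebraic multiplicity 2).

For λ = -4: rank(A + 4I) = 3, rank((A + 4I)^2) = 2. The eigenspace has dimension 5 - 3 = 2, so there are 2 Jordan blocks; the rank sequence gives block sizes [2, 1].

For λ = 5: rank(A - 5I) = 4, rank((A - 5I)^2) = 3. The eigenspace has dimension 5 - 4 = 1, so there is 1 Jordan block; the rank sequence gives block sizes [2].

Assembling the blocks gives the Jordan form J above.

J = [[-4, 1, 0, 0, 0], [0, -4, 0, 0, 0], [0, 0, -4, 0, 0], [0, 0, 0, 5, 1], [0, 0, 0, 0, 5]]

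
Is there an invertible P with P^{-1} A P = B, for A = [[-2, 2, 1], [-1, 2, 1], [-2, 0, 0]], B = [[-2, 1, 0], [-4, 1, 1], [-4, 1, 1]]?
Two matrices over a field are similar if and only if they have the same invariant factors.

Both A and B have characteristic polynomial x^3 and minimal polynomial x^3. Computing further, both have invariant factors x^3. Hence A and B are similar.

Yes.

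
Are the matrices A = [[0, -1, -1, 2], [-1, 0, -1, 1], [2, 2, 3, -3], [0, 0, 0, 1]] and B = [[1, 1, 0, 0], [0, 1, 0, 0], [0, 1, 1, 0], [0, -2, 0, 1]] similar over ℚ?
Both have characteristic polynomial (x - 1)^4 and minimal polynomial (x - 1)^2. But rank(A - I) = 2 for A while rank(B - I) = 1 for B, so the number of Jordan blocks at λ = 1 differs. A and B are not similar.

No.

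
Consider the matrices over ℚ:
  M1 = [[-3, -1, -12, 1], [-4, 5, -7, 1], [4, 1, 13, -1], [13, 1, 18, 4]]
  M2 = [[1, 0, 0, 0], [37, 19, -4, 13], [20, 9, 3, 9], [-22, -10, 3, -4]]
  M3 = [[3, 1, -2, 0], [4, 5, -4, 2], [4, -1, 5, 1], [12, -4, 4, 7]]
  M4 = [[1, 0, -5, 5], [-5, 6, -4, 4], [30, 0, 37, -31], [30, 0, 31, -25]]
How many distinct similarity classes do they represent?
Characteristic polynomials: χ_{M1} = (x - 6)^3(x - 1), χ_{M2} = (x - 6)^3(x - 1), χ_{M3} = (x - 5)^4, χ_{M4} = (x - 6)^3(x - 1).

{M1, M2}: invariant factors (x - 6)^3(x - 1).

{M3}: invariant factors (x - 5)^2, (x - 5)^2.

{M4}: invariant factors x - 6, (x - 6)^2(x - 1).

Matrices are similar if and only if their invariant-factor lists agree; the partition into similarity classes is {M1, M2}, {M3}, {M4}.

3 classes: {M1, M2}, {M3}, {M4}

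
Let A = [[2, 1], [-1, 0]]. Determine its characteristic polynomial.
χ_A(x) = (x - 1)^2

xI - A = [[x - 2, -1], [1, x]].

Expanding det(xI - A) along the first row:
det(xI - A) = + (x - 2)·det([[x]]) - (-1)·det([[1]]).

Evaluating gives χ_A(x) = x^2 - 2x + 1 = (x - 1)^2.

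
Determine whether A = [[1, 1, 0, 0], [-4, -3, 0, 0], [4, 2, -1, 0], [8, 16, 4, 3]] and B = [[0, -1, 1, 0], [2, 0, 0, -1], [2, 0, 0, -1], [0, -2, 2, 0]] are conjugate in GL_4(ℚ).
χ_A(x) = (x - 3)(x + 1)^3 but χ_B(x) = x^4. The characteristic polynomial is a similarity invariant, so A and B are not similar.

No.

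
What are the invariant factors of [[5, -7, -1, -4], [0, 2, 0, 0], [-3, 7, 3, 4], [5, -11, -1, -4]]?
The Jordan structure of A has elementary divisors x, (x - 2)^2, (x - 2). Arranging the block sizes at each eigenvalue in decreasing order and taking row products gives the invariant factors.

Invariant factors (smallest first, each dividing the next): x - 2, x(x - 2)^2.

Check: the last factor x(x - 2)^2 is the minimal polynomial, and the product x(x - 2)^3 is the characteristic polynomial.

x - 2, x(x - 2)^2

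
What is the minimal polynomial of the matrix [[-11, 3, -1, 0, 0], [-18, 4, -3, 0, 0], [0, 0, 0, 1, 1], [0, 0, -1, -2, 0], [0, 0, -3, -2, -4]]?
The characteristic polynomial factors as (x + 2)^4(x + 5). The minimal polynomial is ∏(x - λ)^{k_λ} where k_λ is the size of the largest Jordan block at λ.

For λ = -5: rank(A + 5I) = 4, and the largest Jordan block has size 1 (the smallest k with rank((A + 5I)^k) = rank((A + 5I)^(k+1))).
For λ = -2: rank(A + 2I) = 3, and the largest Jordan block has size 3 (the smallest k with rank((A + 2I)^k) = rank((A + 2I)^(k+1))).

So m_A(x) = (x + 2)^3(x + 5).

m_A(x) = (x + 2)^3(x + 5)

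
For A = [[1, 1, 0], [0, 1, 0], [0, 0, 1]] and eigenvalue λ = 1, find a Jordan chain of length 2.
We seek v_1 ∈ ker((A - I)^2) \ ker(A - I), then set v_{i+1} = (A - I) v_i.

One such chain is v_1 = [[1, 1, 0]]^T, v_2 = [[1, 0, 0]]^T. Check: (A - I) v_2 = [[0, 0, 0]]^T = 0.

v_1 = [[1, 1, 0]]^T, v_2 = [[1, 0, 0]]^T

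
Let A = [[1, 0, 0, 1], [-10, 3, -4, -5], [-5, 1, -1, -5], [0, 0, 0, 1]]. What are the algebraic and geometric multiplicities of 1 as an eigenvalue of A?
algebraic multiplicity 4, geometric multiplicity 2

The characteristic polynomial is (x - 1)^4, so the factor x - 1 appears with exponent 4: the algebraic multiplicity is 4.

rank(A - I) = 2, so the eigenspace has dimension 4 - 2 = 2: the geometric multiplicity is 2.

Since 2 < 4, A is not diagonalizable.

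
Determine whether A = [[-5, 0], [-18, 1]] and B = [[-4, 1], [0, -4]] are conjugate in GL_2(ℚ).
No.

trace(A) = -4 but trace(B) = -8. The trace is a similarity invariant, so A and B are not similar.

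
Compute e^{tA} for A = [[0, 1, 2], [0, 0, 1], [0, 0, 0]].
e^{tA} = [[1, t, t*(t + 4)/2], [0, 1, t], [0, 0, 1]]

A has Jordan form J = [[0, 1, 0], [0, 0, 1], [0, 0, 0]] with A = PJP^{-1}, so e^{tA} = P e^{tJ} P^{-1}.

For a Jordan block J_k(λ), e^{tJ_k(λ)} = e^{λt} · (I + tN + t^2 N^2/2! + ... + t^{k-1} N^{k-1}/(k-1)!) where N is the nilpotent superdiagonal part.

Assembling the blocks and conjugating back gives the entries of e^{tA} as shown above.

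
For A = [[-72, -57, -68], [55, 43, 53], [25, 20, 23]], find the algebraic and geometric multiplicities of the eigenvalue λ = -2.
algebraic multiplicity 3, geometric multiplicity 1

The characteristic polynomial is (x + 2)^3, so the factor x + 2 appears with exponent 3: the algebraic multiplicity is 3.

rank(A + 2I) = 2, so the eigenspace has dimension 3 - 2 = 1: the geometric multiplicity is 1.

Since 1 < 3, A is not diagonalizable.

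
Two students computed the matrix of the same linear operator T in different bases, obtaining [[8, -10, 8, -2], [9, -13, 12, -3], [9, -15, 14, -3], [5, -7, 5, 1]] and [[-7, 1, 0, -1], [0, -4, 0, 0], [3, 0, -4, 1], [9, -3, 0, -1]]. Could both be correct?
No.

trace(A) = 10 but trace(B) = -16. The trace is a similarity invariant, so A and B are not similar.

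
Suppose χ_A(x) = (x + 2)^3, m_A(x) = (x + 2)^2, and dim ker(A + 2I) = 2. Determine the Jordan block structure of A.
λ = -2: algebraic multiplicity 3 (exponent in χ_A), largest block size 2 (exponent in m_A), 2 blocks (geometric multiplicity). These force block sizes [2, 1].

Jordan blocks: (-2, 2), (-2, 1)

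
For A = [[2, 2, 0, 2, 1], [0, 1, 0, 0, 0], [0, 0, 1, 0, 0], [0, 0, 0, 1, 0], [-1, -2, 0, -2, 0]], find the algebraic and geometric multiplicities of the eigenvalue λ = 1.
algebraic multiplicity 5, geometric multiplicity 4

The characteristic polynomial is (x - 1)^5, so the factor x - 1 appears with exponent 5: the algebraic multiplicity is 5.

rank(A - I) = 1, so the eigenspace has dimension 5 - 1 = 4: the geometric multiplicity is 4.

Since 4 < 5, A is not diagonalizable.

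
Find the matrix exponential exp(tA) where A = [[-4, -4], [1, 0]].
A has Jordan form J = [[-2, 1], [0, -2]] with A = PJP^{-1}, so e^{tA} = P e^{tJ} P^{-1}.

For a Jordan block J_k(λ), e^{tJ_k(λ)} = e^{λt} · (I + tN + t^2 N^2/2! + ... + t^{k-1} N^{k-1}/(k-1)!) where N is the nilpotent superdiagonal part.

Assembling the blocks and conjugating back gives the entries of e^{tA} as shown above.

e^{tA} = [[(1 - 2*t)*e^{-2*t}, -4*t*e^{-2*t}], [t*e^{-2*t}, (2*t + 1)*e^{-2*t}]]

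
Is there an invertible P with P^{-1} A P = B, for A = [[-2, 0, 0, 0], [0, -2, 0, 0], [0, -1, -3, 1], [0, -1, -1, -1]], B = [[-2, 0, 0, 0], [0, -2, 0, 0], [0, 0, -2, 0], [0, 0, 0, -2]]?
No.

Both have characteristic polynomial (x + 2)^4, but the minimal polynomial of A is (x + 2)^2 while the minimal polynomial of B is x + 2. The minimal polynomial is a similarity invariant, so A and B are not similar.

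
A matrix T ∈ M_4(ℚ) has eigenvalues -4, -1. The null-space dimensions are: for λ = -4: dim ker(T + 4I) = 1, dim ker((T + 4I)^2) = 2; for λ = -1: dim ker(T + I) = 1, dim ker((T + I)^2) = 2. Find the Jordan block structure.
λ = -4: successive nullity increments [1, 1] count blocks of size ≥ k; block sizes are [2].
λ = -1: successive nullity increments [1, 1] count blocks of size ≥ k; block sizes are [2].

Jordan blocks: (-4, 2), (-1, 2)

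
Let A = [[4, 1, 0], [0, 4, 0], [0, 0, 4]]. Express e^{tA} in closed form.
e^{tA} = [[e^{4*t}, t*e^{4*t}, 0], [0, e^{4*t}, 0], [0, 0, e^{4*t}]]

A has Jordan form J = [[4, 1, 0], [0, 4, 0], [0, 0, 4]] with A = PJP^{-1}, so e^{tA} = P e^{tJ} P^{-1}.

For a Jordan block J_k(λ), e^{tJ_k(λ)} = e^{λt} · (I + tN + t^2 N^2/2! + ... + t^{k-1} N^{k-1}/(k-1)!) where N is the nilpotent superdiagonal part.

Assembling the blocks and conjugating back gives the entries of e^{tA} as shown above.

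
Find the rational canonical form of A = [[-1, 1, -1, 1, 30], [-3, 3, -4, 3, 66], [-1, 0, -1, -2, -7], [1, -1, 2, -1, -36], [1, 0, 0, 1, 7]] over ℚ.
The invariant factors of A (the non-unit diagonal entries of the Smith normal form of xI - A over ℚ[x]) are (x - 6)(x - 1)(x^3 + 2x + 5), each dividing the next. The characteristic polynomial is their product, (x - 6)(x - 1)(x^3 + 2x + 5).

The rational canonical form is the block-diagonal matrix of companion matrices C(f_i):
R = [[0, 0, 0, 0, -30], [1, 0, 0, 0, 23], [0, 1, 0, 0, 9], [0, 0, 1, 0, -8], [0, 0, 0, 1, 7]].

Note the characteristic polynomial does not split into linear factors over ℚ, so A has no Jordan form over ℚ; the rational canonical form exists over any field.

R = [[0, 0, 0, 0, -30], [1, 0, 0, 0, 23], [0, 1, 0, 0, 9], [0, 0, 1, 0, -8], [0, 0, 0, 1, 7]]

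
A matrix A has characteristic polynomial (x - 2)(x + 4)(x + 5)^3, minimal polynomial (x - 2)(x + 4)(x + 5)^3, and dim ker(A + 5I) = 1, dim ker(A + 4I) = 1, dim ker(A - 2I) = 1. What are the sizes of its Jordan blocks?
Jordan blocks: (-5, 3), (-4, 1), (2, 1)

λ = -5: algebraic multiplicity 3 (exponent in χ_A), largest block size 3 (exponent in m_A), 1 block (geometric multiplicity). This forces block sizes [3].
λ = -4: algebraic multiplicity 1 (exponent in χ_A), largest block size 1 (exponent in m_A), 1 block (geometric multiplicity). This forces block sizes [1].
λ = 2: algebraic multiplicity 1 (exponent in χ_A), largest block size 1 (exponent in m_A), 1 block (geometric multiplicity). This forces block sizes [1].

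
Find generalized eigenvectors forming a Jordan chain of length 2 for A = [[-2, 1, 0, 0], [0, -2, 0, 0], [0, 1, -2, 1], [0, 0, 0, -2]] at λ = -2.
v_1 = [[-2, 1, 1, 0]]^T, v_2 = [[1, 0, 1, 0]]^T

We seek v_1 ∈ ker((A + 2I)^2) \ ker(A + 2I), then set v_{i+1} = (A + 2I) v_i.

One such chain is v_1 = [[-2, 1, 1, 0]]^T, v_2 = [[1, 0, 1, 0]]^T. Check: (A + 2I) v_2 = [[0, 0, 0, 0]]^T = 0.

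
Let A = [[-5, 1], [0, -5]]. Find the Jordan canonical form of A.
The characteristic polynomial is det(xI - A) = (x + 5)^2, so the eigenvalues are -5 (algebraic multiplicity 2).

For λ = -5: rank(A + 5I) = 1, rank((A + 5I)^2) = 0. The eigenspace has dimension 2 - 1 = 1, so there is 1 Jordan block; the rank sequence gives block sizes [2].

Assembling the blocks gives the Jordan form J above.

J = [[-5, 1], [0, -5]]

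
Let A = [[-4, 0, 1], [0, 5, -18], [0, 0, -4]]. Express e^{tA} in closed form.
A has Jordan form J = [[-4, 1, 0], [0, -4, 0], [0, 0, 5]] with A = PJP^{-1}, so e^{tA} = P e^{tJ} P^{-1}.

For a Jordan block J_k(λ), e^{tJ_k(λ)} = e^{λt} · (I + tN + t^2 N^2/2! + ... + t^{k-1} N^{k-1}/(k-1)!) where N is the nilpotent superdiagonal part.

Assembling the blocks and conjugating back gives the entries of e^{tA} as shown above.

e^{tA} = [[e^{-4*t}, 0, t*e^{-4*t}], [0, e^{5*t}, 2*(1 - e^{9*t})*e^{-4*t}], [0, 0, e^{-4*t}]]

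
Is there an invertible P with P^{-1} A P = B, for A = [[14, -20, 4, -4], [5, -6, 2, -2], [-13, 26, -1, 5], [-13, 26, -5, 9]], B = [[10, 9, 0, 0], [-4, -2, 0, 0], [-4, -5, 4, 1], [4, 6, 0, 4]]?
Two matrices over a field are similar if and only if they have the same invariant factors.

Both A and B have characteristic polynomial (x - 4)^4 and minimal polynomial (x - 4)^2. Computing further, both have invariant factors (x - 4)^2, (x - 4)^2. Hence A and B are similar.

Yes.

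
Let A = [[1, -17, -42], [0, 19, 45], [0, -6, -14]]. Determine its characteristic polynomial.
χ_A(x) = (x - 4)(x - 1)^2

xI - A = [[x - 1, 17, 42], [0, x - 19, -45], [0, 6, x + 14]].

Expanding det(xI - A) along the first row:
det(xI - A) = + (x - 1)·det([[x - 19, -45], [6, x + 14]]) - (17)·det([[0, -45], [0, x + 14]]) + (42)·det([[0, x - 19], [0, 6]]).

Evaluating gives χ_A(x) = x^3 - 6x^2 + 9x - 4 = (x - 4)(x - 1)^2.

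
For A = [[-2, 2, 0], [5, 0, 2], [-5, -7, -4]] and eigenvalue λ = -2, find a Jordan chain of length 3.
v_1 = [[-3, 0, 8]]^T, v_2 = [[0, 1, -1]]^T, v_3 = [[2, 0, -5]]^T

We seek v_1 ∈ ker((A + 2I)^3) \ ker((A + 2I)^2), then set v_{i+1} = (A + 2I) v_i.

One such chain is v_1 = [[-3, 0, 8]]^T, v_2 = [[0, 1, -1]]^T, v_3 = [[2, 0, -5]]^T. Check: (A + 2I) v_3 = [[0, 0, 0]]^T = 0.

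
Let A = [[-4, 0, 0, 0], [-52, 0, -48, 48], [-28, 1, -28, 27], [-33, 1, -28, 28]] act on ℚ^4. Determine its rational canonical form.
The invariant factors of A (the non-unit diagonal entries of the Smith normal form of xI - A over ℚ[x]) are x + 4, (x - 6)(x + 2)(x + 4), each dividing the next. The characteristic polynomial is their product, (x - 6)(x + 2)(x + 4)^2.

The rational canonical form is the block-diagonal matrix of companion matrices C(f_i):
R = [[-4, 0, 0, 0], [0, 0, 0, 48], [0, 1, 0, 28], [0, 0, 1, 0]].

R = [[-4, 0, 0, 0], [0, 0, 0, 48], [0, 1, 0, 28], [0, 0, 1, 0]]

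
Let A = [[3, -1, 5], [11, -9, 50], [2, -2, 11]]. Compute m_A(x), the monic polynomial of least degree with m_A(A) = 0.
m_A(x) = (x - 2)^2(x - 1)

The characteristic polynomial factors as (x - 2)^2(x - 1). The minimal polynomial is ∏(x - λ)^{k_λ} where k_λ is the size of the largest Jordan block at λ.

For λ = 1: rank(A - I) = 2, and the largest Jordan block has size 1 (the smallest k with rank((A - I)^k) = rank((A - I)^(k+1))).
For λ = 2: rank(A - 2I) = 2, and the largest Jordan block has size 2 (the smallest k with rank((A - 2I)^k) = rank((A - 2I)^(k+1))).

So m_A(x) = (x - 2)^2(x - 1).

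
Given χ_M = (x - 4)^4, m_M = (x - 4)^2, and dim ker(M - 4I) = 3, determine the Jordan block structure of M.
Jordan blocks: (4, 2), (4, 1), (4, 1)

λ = 4: algebraic multiplicity 4 (exponent in χ_M), largest block size 2 (exponent in m_M), 3 blocks (geometric multiplicity). These force block sizes [2, 1, 1].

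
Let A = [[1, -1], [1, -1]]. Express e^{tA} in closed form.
e^{tA} = [[t + 1, -t], [t, 1 - t]]

A has Jordan form J = [[0, 1], [0, 0]] with A = PJP^{-1}, so e^{tA} = P e^{tJ} P^{-1}.

For a Jordan block J_k(λ), e^{tJ_k(λ)} = e^{λt} · (I + tN + t^2 N^2/2! + ... + t^{k-1} N^{k-1}/(k-1)!) where N is the nilpotent superdiagonal part.

Assembling the blocks and conjugating back gives the entries of e^{tA} as shown above.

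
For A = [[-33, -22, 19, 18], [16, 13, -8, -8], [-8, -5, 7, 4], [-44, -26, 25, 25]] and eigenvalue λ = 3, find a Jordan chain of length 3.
We seek v_1 ∈ ker((A - 3I)^3) \ ker((A - 3I)^2), then set v_{i+1} = (A - 3I) v_i.

One such chain is v_1 = [[6, -3, 2, 6]]^T, v_2 = [[-4, 2, -1, -4]]^T, v_3 = [[9, -4, 2, 11]]^T. Check: (A - 3I) v_3 = [[0, 0, 0, 0]]^T = 0.

v_1 = [[6, -3, 2, 6]]^T, v_2 = [[-4, 2, -1, -4]]^T, v_3 = [[9, -4, 2, 11]]^T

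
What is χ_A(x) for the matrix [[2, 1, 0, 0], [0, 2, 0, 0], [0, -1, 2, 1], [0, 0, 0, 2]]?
χ_A(x) = (x - 2)^4

xI - A = [[x - 2, -1, 0, 0], [0, x - 2, 0, 0], [0, 1, x - 2, -1], [0, 0, 0, x - 2]].

Expanding det(xI - A) along the first row:
det(xI - A) = + (x - 2)·det([[x - 2, 0, 0], [1, x - 2, -1], [0, 0, x - 2]]) - (-1)·det([[0, 0, 0], [0, x - 2, -1], [0, 0, x - 2]]) + (0)·det([[0, x - 2, 0], [0, 1, -1], [0, 0, x - 2]]) - (0)·det([[0, x - 2, 0], [0, 1, x - 2], [0, 0, 0]]).

Evaluating gives χ_A(x) = x^4 - 8x^3 + 24x^2 - 32x + 16 = (x - 2)^4.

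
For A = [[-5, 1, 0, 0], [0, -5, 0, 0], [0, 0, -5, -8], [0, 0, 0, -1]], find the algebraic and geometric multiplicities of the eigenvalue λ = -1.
The characteristic polynomial is (x + 1)(x + 5)^3, so the factor x + 1 appears with exponent 1: the algebraic multiplicity is 1.

rank(A + I) = 3, so the eigenspace has dimension 4 - 3 = 1: the geometric multiplicity is 1.

algebraic multiplicity 1, geometric multiplicity 1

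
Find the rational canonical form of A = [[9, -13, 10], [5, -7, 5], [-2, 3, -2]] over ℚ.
The invariant factors of A (the non-unit diagonal entries of the Smith normal form of xI - A over ℚ[x]) are x^3 + 3x - 1, each dividing the next. The characteristic polynomial is their product, x^3 + 3x - 1.

The rational canonical form is the block-diagonal matrix of companion matrices C(f_i):
R = [[0, 0, 1], [1, 0, -3], [0, 1, 0]].

Note the characteristic polynomial does not split into linear factors over ℚ, so A has no Jordan form over ℚ; the rational canonical form exists over any field.

R = [[0, 0, 1], [1, 0, -3], [0, 1, 0]]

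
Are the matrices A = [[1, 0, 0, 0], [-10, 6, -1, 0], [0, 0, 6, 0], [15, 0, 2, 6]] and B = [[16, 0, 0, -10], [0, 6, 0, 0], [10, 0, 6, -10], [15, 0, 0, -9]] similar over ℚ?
No.

Both have characteristic polynomial (x - 6)^3(x - 1), but the minimal polynomial of A is (x - 6)^2(x - 1) while the minimal polynomial of B is (x - 6)(x - 1). The minimal polynomial is a similarity invariant, so A and B are not similar.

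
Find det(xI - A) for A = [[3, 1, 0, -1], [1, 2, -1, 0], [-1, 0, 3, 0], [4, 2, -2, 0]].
xI - A = [[x - 3, -1, 0, 1], [-1, x - 2, 1, 0], [1, 0, x - 3, 0], [-4, -2, 2, x]].

Expanding det(xI - A) along the first row:
det(xI - A) = + (x - 3)·det([[x - 2, 1, 0], [0, x - 3, 0], [-2, 2, x]]) - (-1)·det([[-1, 1, 0], [1, x - 3, 0], [-4, 2, x]]) + (0)·det([[-1, x - 2, 0], [1, 0, 0], [-4, -2, x]]) - (1)·det([[-1, x - 2, 1], [1, 0, x - 3], [-4, -2, 2]]).

Evaluating gives χ_A(x) = x^4 - 8x^3 + 24x^2 - 32x + 16 = (x - 2)^4.

χ_A(x) = (x - 2)^4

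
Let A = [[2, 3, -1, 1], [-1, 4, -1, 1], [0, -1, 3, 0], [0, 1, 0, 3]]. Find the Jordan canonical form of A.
The characteristic polynomial is det(xI - A) = (x - 3)^4, so the eigenvalues are 3 (algebraic multiplicity 4).

For λ = 3: rank(A - 3I) = 2, rank((A - 3I)^2) = 1, rank((A - 3I)^3) = 0. The eigenspace has dimension 4 - 2 = 2, so there are 2 Jordan blocks; the rank sequence gives block sizes [3, 1].

Assembling the blocks gives the Jordan form J above.

J = [[3, 1, 0, 0], [0, 3, 1, 0], [0, 0, 3, 0], [0, 0, 0, 3]]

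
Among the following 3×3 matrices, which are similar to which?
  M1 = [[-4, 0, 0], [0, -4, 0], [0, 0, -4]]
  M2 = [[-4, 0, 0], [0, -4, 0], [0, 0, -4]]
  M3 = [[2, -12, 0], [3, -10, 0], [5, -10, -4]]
2 classes: {M1, M2}, {M3}

Characteristic polynomials: χ_{M1} = (x + 4)^3, χ_{M2} = (x + 4)^3, χ_{M3} = (x + 4)^3.

{M1, M2}: invariant factors x + 4, x + 4, x + 4.

{M3}: invariant factors x + 4, (x + 4)^2.

Matrices are similar if and only if their invariant-factor lists agree; the partition into similarity classes is {M1, M2}, {M3}.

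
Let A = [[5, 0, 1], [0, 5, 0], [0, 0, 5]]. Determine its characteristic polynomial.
χ_A(x) = (x - 5)^3

xI - A = [[x - 5, 0, -1], [0, x - 5, 0], [0, 0, x - 5]].

Expanding det(xI - A) along the first row:
det(xI - A) = + (x - 5)·det([[x - 5, 0], [0, x - 5]]) - (0)·det([[0, 0], [0, x - 5]]) + (-1)·det([[0, x - 5], [0, 0]]).

Evaluating gives χ_A(x) = x^3 - 15x^2 + 75x - 125 = (x - 5)^3.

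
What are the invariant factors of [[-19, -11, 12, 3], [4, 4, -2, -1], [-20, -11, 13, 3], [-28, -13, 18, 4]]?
x - 1, (x - 1)^2(x + 1)

The Jordan structure of A has elementary divisors (x + 1), (x - 1)^2, (x - 1). Arranging the block sizes at each eigenvalue in decreasing order and taking row products gives the invariant factors.

Invariant factors (smallest first, each dividing the next): x - 1, (x - 1)^2(x + 1).

Check: the last factor (x - 1)^2(x + 1) is the minimal polynomial, and the product (x - 1)^3(x + 1) is the characteristic polynomial.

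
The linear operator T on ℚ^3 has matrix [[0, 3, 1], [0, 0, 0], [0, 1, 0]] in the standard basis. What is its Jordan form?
The characteristic polynomial is det(xI - A) = x^3, so the eigenvalues are 0 (algebraic multiplicity 3).

For λ = 0: rank(A) = 2, rank(A^2) = 1, rank(A^3) = 0. The eigenspace has dimension 3 - 2 = 1, so there is 1 Jordan block; the rank sequence gives block sizes [3].

Assembling the blocks gives the Jordan form J above.

J = [[0, 1, 0], [0, 0, 1], [0, 0, 0]]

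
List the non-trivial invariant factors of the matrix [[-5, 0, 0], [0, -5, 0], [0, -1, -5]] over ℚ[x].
x + 5, (x + 5)^2

The Jordan structure of A has elementary divisors (x + 5)^2, (x + 5). Arranging the block sizes at each eigenvalue in decreasing order and taking row products gives the invariant factors.

Invariant factors (smallest first, each dividing the next): x + 5, (x + 5)^2.

Check: the last factor (x + 5)^2 is the minimal polynomial, and the product (x + 5)^3 is the characteristic polynomial.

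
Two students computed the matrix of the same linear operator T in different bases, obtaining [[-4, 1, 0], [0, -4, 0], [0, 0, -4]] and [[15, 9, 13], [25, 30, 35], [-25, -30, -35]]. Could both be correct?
No.

trace(A) = -12 but trace(B) = 10. The trace is a similarity invariant, so A and B are not similar.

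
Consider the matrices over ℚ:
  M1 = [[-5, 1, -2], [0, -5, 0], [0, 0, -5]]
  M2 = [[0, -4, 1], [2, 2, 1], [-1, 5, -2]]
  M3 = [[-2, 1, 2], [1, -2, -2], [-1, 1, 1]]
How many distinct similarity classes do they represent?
Characteristic polynomials: χ_{M1} = (x + 5)^3, χ_{M2} = x^3, χ_{M3} = (x + 1)^3.

{M1}: invariant factors x + 5, (x + 5)^2.

{M2}: invariant factors x^3.

{M3}: invariant factors x + 1, (x + 1)^2.

Matrices are similar if and only if their invariant-factor lists agree; the partition into similarity classes is {M1}, {M2}, {M3}.

3 classes: {M1}, {M2}, {M3}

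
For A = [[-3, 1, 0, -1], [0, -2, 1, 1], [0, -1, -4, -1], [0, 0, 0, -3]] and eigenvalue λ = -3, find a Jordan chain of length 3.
v_1 = [[1, -2, 5, -2]]^T, v_2 = [[0, 1, -1, 0]]^T, v_3 = [[1, 0, 0, 0]]^T

We seek v_1 ∈ ker((A + 3I)^3) \ ker((A + 3I)^2), then set v_{i+1} = (A + 3I) v_i.

One such chain is v_1 = [[1, -2, 5, -2]]^T, v_2 = [[0, 1, -1, 0]]^T, v_3 = [[1, 0, 0, 0]]^T. Check: (A + 3I) v_3 = [[0, 0, 0, 0]]^T = 0.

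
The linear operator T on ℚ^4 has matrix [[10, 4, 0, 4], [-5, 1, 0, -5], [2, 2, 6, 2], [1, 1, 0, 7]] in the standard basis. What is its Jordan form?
J = [[6, 1, 0, 0], [0, 6, 0, 0], [0, 0, 6, 0], [0, 0, 0, 6]]

The characteristic polynomial is det(xI - A) = (x - 6)^4, so the eigenvalues are 6 (algebraic multiplicity 4).

For λ = 6: rank(A - 6I) = 1, rank((A - 6I)^2) = 0. The eigenspace has dimension 4 - 1 = 3, so there are 3 Jordan blocks; the rank sequence gives block sizes [2, 1, 1].

Assembling the blocks gives the Jordan form J above.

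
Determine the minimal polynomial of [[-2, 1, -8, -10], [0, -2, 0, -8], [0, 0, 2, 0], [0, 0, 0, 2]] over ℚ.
m_A(x) = (x - 2)(x + 2)^2

The characteristic polynomial factors as (x - 2)^2(x + 2)^2. The minimal polynomial is ∏(x - λ)^{k_λ} where k_λ is the size of the largest Jordan block at λ.

For λ = -2: rank(A + 2I) = 3, and the largest Jordan block has size 2 (the smallest k with rank((A + 2I)^k) = rank((A + 2I)^(k+1))).
For λ = 2: rank(A - 2I) = 2, and the largest Jordan block has size 1 (the smallest k with rank((A - 2I)^k) = rank((A - 2I)^(k+1))).

So m_A(x) = (x - 2)(x + 2)^2.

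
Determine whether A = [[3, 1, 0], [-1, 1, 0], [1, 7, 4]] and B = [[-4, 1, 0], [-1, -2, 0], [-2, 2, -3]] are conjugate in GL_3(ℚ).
No.

trace(A) = 8 but trace(B) = -9. The trace is a similarity invariant, so A and B are not similar.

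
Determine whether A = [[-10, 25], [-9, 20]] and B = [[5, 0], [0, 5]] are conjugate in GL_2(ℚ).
Both have characteristic polynomial (x - 5)^2, but the minimal polynomial of A is (x - 5)^2 while the minimal polynomial of B is x - 5. The minimal polynomial is a similarity invariant, so A and B are not similar.

No.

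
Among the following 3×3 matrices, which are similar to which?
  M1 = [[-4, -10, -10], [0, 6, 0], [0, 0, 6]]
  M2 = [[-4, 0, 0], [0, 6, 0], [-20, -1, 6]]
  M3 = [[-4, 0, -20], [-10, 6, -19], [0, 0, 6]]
2 classes: {M1}, {M2, M3}

Characteristic polynomials: χ_{M1} = (x - 6)^2(x + 4), χ_{M2} = (x - 6)^2(x + 4), χ_{M3} = (x - 6)^2(x + 4).

{M1}: invariant factors x - 6, (x - 6)(x + 4).

{M2, M3}: invariant factors (x - 6)^2(x + 4).

Matrices are similar if and only if their invariant-factor lists agree; the partition into similarity classes is {M1}, {M2, M3}.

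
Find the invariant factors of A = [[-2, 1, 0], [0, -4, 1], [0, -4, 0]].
(x + 2)^3

The Jordan structure of A has elementary divisors (x + 2)^3. Arranging the block sizes at each eigenvalue in decreasing order and taking row products gives the invariant factors.

Invariant factors (smallest first, each dividing the next): (x + 2)^3.

Check: the last factor (x + 2)^3 is the minimal polynomial, and the product (x + 2)^3 is the characteristic polynomial.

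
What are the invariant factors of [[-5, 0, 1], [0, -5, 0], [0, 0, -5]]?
The Jordan structure of A has elementary divisors (x + 5)^2, (x + 5). Arranging the block sizes at each eigenvalue in decreasing order and taking row products gives the invariant factors.

Invariant factors (smallest first, each dividing the next): x + 5, (x + 5)^2.

Check: the last factor (x + 5)^2 is the minimal polynomial, and the product (x + 5)^3 is the characteristic polynomial.

x + 5, (x + 5)^2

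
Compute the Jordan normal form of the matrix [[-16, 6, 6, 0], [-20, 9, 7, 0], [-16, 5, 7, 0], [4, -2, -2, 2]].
J = [[-4, 0, 0, 0], [0, 2, 1, 0], [0, 0, 2, 0], [0, 0, 0, 2]]

The characteristic polynomial is det(xI - A) = (x - 2)^3(x + 4), so the eigenvalues are -4 (algebraic multiplicity 1), 2 (algebraic multiplicity 3).

For λ = -4: algebraic multiplicity 1 gives one 1×1 block.

For λ = 2: rank(A - 2I) = 2, rank((A - 2I)^2) = 1. The eigenspace has dimension 4 - 2 = 2, so there are 2 Jordan blocks; the rank sequence gives block sizes [2, 1].

Assembling the blocks gives the Jordan form J above.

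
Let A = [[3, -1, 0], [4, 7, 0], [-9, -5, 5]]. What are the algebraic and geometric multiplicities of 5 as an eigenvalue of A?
The characteristic polynomial is (x - 5)^3, so the factor x - 5 appears with exponent 3: the algebraic multiplicity is 3.

rank(A - 5I) = 2, so the eigenspace has dimension 3 - 2 = 1: the geometric multiplicity is 1.

Since 1 < 3, A is not diagonalizable.

algebraic multiplicity 3, geometric multiplicity 1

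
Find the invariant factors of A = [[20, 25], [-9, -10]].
(x - 5)^2

The Jordan structure of A has elementary divisors (x - 5)^2. Arranging the block sizes at each eigenvalue in decreasing order and taking row products gives the invariant factors.

Invariant factors (smallest first, each dividing the next): (x - 5)^2.

Check: the last factor (x - 5)^2 is the minimal polynomial, and the product (x - 5)^2 is the characteristic polynomial.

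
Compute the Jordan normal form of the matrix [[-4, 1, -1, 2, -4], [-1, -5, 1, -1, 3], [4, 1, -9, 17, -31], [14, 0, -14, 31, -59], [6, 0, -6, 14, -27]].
The characteristic polynomial is det(xI - A) = (x + 1)^2(x + 2)(x + 5)^2, so the eigenvalues are -5 (algebraic multiplicity 2), -2 (algebraic multiplicity 1), -1 (algebraic multiplicity 2).

For λ = -5: rank(A + 5I) = 4, rank((A + 5I)^2) = 3. The eigenspace has dimension 5 - 4 = 1, so there is 1 Jordan block; the rank sequence gives block sizes [2].

For λ = -2: algebraic multiplicity 1 gives one 1×1 block.

For λ = -1: rank(A + I) = 4, rank((A + I)^2) = 3. The eigenspace has dimension 5 - 4 = 1, so there is 1 Jordan block; the rank sequence gives block sizes [2].

Assembling the blocks gives the Jordan form J above.

J = [[-5, 1, 0, 0, 0], [0, -5, 0, 0, 0], [0, 0, -2, 0, 0], [0, 0, 0, -1, 1], [0, 0, 0, 0, -1]]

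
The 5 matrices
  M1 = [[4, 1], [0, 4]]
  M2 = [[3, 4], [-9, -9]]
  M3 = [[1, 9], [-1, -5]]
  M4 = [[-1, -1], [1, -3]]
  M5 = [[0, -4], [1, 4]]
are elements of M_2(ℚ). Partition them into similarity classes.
Characteristic polynomials: χ_{M1} = (x - 4)^2, χ_{M2} = (x + 3)^2, χ_{M3} = (x + 2)^2, χ_{M4} = (x + 2)^2, χ_{M5} = (x - 2)^2.

{M1}: invariant factors (x - 4)^2.

{M2}: invariant factors (x + 3)^2.

{M3, M4}: invariant factors (x + 2)^2.

{M5}: invariant factors (x - 2)^2.

Matrices are similar if and only if their invariant-factor lists agree; the partition into similarity classes is {M1}, {M2}, {M3, M4}, {M5}.

4 classes: {M1}, {M2}, {M3, M4}, {M5}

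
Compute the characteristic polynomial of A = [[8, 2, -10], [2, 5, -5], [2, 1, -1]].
xI - A = [[x - 8, -2, 10], [-2, x - 5, 5], [-2, -1, x + 1]].

Expanding det(xI - A) along the first row:
det(xI - A) = + (x - 8)·det([[x - 5, 5], [-1, x + 1]]) - (-2)·det([[-2, 5], [-2, x + 1]]) + (10)·det([[-2, x - 5], [-2, -1]]).

Evaluating gives χ_A(x) = x^3 - 12x^2 + 48x - 64 = (x - 4)^3.

χ_A(x) = (x - 4)^3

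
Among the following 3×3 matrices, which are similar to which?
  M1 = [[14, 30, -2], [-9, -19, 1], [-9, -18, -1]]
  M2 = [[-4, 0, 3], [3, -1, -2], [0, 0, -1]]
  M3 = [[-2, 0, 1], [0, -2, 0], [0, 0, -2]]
Characteristic polynomials: χ_{M1} = (x + 1)^2(x + 4), χ_{M2} = (x + 1)^2(x + 4), χ_{M3} = (x + 2)^3.

{M1, M2}: invariant factors (x + 1)^2(x + 4).

{M3}: invariant factors x + 2, (x + 2)^2.

Matrices are similar if and only if their invariant-factor lists agree; the partition into similarity classes is {M1, M2}, {M3}.

2 classes: {M1, M2}, {M3}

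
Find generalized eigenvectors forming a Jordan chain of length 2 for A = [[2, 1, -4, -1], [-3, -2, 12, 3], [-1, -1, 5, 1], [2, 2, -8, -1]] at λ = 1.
We seek v_1 ∈ ker((A - I)^2) \ ker(A - I), then set v_{i+1} = (A - I) v_i.

One such chain is v_1 = [[1, 2, 1, -2]]^T, v_2 = [[1, -3, -1, 2]]^T. Check: (A - I) v_2 = [[0, 0, 0, 0]]^T = 0.

v_1 = [[1, 2, 1, -2]]^T, v_2 = [[1, -3, -1, 2]]^T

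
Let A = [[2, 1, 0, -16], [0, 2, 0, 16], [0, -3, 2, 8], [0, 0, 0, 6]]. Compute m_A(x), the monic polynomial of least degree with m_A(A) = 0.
The characteristic polynomial factors as (x - 6)(x - 2)^3. The minimal polynomial is ∏(x - λ)^{k_λ} where k_λ is the size of the largest Jordan block at λ.

For λ = 2: rank(A - 2I) = 2, and the largest Jordan block has size 2 (the smallest k with rank((A - 2I)^k) = rank((A - 2I)^(k+1))).
For λ = 6: rank(A - 6I) = 3, and the largest Jordan block has size 1 (the smallest k with rank((A - 6I)^k) = rank((A - 6I)^(k+1))).

So m_A(x) = (x - 6)(x - 2)^2.

m_A(x) = (x - 6)(x - 2)^2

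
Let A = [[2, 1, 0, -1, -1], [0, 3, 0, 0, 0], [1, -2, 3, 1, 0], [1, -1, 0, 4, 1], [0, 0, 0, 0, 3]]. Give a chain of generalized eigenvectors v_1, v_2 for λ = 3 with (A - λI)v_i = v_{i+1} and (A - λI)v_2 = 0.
We seek v_1 ∈ ker((A - 3I)^2) \ ker(A - 3I), then set v_{i+1} = (A - 3I) v_i.

One such chain is v_1 = [[0, 1, 0, 2, -2]]^T, v_2 = [[1, 0, 0, -1, 0]]^T. Check: (A - 3I) v_2 = [[0, 0, 0, 0, 0]]^T = 0.

v_1 = [[0, 1, 0, 2, -2]]^T, v_2 = [[1, 0, 0, -1, 0]]^T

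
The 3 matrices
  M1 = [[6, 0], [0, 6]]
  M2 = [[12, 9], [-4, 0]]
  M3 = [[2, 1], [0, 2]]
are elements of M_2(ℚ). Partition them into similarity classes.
3 classes: {M1}, {M2}, {M3}

Characteristic polynomials: χ_{M1} = (x - 6)^2, χ_{M2} = (x - 6)^2, χ_{M3} = (x - 2)^2.

{M1}: invariant factors x - 6, x - 6.

{M2}: invariant factors (x - 6)^2.

{M3}: invariant factors (x - 2)^2.

Matrices are similar if and only if their invariant-factor lists agree; the partition into similarity classes is {M1}, {M2}, {M3}.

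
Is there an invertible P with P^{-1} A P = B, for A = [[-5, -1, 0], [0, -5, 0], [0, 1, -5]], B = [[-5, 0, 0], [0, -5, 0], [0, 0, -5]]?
Both have characteristic polynomial (x + 5)^3, but the minimal polynomial of A is (x + 5)^2 while the minimal polynomial of B is x + 5. The minimal polynomial is a similarity invariant, so A and B are not similar.

No.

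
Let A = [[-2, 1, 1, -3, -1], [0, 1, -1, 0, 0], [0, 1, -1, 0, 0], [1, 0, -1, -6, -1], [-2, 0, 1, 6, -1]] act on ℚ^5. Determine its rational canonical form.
R = [[-3, 0, 0, 0, 0], [0, 0, 0, 0, 0], [0, 1, 0, 0, 0], [0, 0, 1, 0, -9], [0, 0, 0, 1, -6]]

The invariant factors of A (the non-unit diagonal entries of the Smith normal form of xI - A over ℚ[x]) are x + 3, x^2(x + 3)^2, each dividing the next. The characteristic polynomial is their product, x^2(x + 3)^3.

The rational canonical form is the block-diagonal matrix of companion matrices C(f_i):
R = [[-3, 0, 0, 0, 0], [0, 0, 0, 0, 0], [0, 1, 0, 0, 0], [0, 0, 1, 0, -9], [0, 0, 0, 1, -6]].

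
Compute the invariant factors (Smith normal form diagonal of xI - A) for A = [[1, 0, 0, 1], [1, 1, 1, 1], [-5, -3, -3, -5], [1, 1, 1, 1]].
The Jordan structure of A has elementary divisors x^3, x. Arranging the block sizes at each eigenvalue in decreasing order and taking row products gives the invariant factors.

Invariant factors (smallest first, each dividing the next): x, x^3.

Check: the last factor x^3 is the minimal polynomial, and the product x^4 is the characteristic polynomial.

x, x^3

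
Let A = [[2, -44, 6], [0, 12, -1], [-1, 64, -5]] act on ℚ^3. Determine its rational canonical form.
R = [[0, 0, 36], [1, 0, -24], [0, 1, 9]]

The invariant factors of A (the non-unit diagonal entries of the Smith normal form of xI - A over ℚ[x]) are (x - 6)(x^2 - 3x + 6), each dividing the next. The characteristic polynomial is their product, (x - 6)(x^2 - 3x + 6).

The rational canonical form is the block-diagonal matrix of companion matrices C(f_i):
R = [[0, 0, 36], [1, 0, -24], [0, 1, 9]].

Note the characteristic polynomial does not split into linear factors over ℚ, so A has no Jordan form over ℚ; the rational canonical form exists over any field.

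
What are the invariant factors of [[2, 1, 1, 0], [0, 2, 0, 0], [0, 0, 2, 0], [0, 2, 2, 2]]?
x - 2, x - 2, (x - 2)^2

The Jordan structure of A has elementary divisors (x - 2)^2, (x - 2), (x - 2). Arranging the block sizes at each eigenvalue in decreasing order and taking row products gives the invariant factors.

Invariant factors (smallest first, each dividing the next): x - 2, x - 2, (x - 2)^2.

Check: the last factor (x - 2)^2 is the minimal polynomial, and the product (x - 2)^4 is the characteristic polynomial.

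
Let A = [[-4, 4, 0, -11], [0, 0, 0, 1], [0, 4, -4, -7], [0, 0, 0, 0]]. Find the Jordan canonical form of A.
J = [[-4, 0, 0, 0], [0, -4, 0, 0], [0, 0, 0, 1], [0, 0, 0, 0]]

The characteristic polynomial is det(xI - A) = x^2(x + 4)^2, so the eigenvalues are -4 (algebraic multiplicity 2), 0 (algebraic multiplicity 2).

For λ = -4: rank(A + 4I) = 2. The eigenspace has dimension 4 - 2 = 2, so there are 2 Jordan blocks; the rank sequence gives block sizes [1, 1].

For λ = 0: rank(A) = 3, rank(A^2) = 2. The eigenspace has dimension 4 - 3 = 1, so there is 1 Jordan block; the rank sequence gives block sizes [2].

Assembling the blocks gives the Jordan form J above.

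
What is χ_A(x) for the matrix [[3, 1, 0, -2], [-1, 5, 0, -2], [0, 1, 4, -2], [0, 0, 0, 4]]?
χ_A(x) = (x - 4)^4

xI - A = [[x - 3, -1, 0, 2], [1, x - 5, 0, 2], [0, -1, x - 4, 2], [0, 0, 0, x - 4]].

Expanding det(xI - A) along the first row:
det(xI - A) = + (x - 3)·det([[x - 5, 0, 2], [-1, x - 4, 2], [0, 0, x - 4]]) - (-1)·det([[1, 0, 2], [0, x - 4, 2], [0, 0, x - 4]]) + (0)·det([[1, x - 5, 2], [0, -1, 2], [0, 0, x - 4]]) - (2)·det([[1, x - 5, 0], [0, -1, x - 4], [0, 0, 0]]).

Evaluating gives χ_A(x) = x^4 - 16x^3 + 96x^2 - 256x + 256 = (x - 4)^4.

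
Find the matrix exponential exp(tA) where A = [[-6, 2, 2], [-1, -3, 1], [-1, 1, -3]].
A has Jordan form J = [[-4, 1, 0], [0, -4, 0], [0, 0, -4]] with A = PJP^{-1}, so e^{tA} = P e^{tJ} P^{-1}.

For a Jordan block J_k(λ), e^{tJ_k(λ)} = e^{λt} · (I + tN + t^2 N^2/2! + ... + t^{k-1} N^{k-1}/(k-1)!) where N is the nilpotent superdiagonal part.

Assembling the blocks and conjugating back gives the entries of e^{tA} as shown above.

e^{tA} = [[(1 - 2*t)*e^{-4*t}, 2*t*e^{-4*t}, 2*t*e^{-4*t}], [-t*e^{-4*t}, (t + 1)*e^{-4*t}, t*e^{-4*t}], [-t*e^{-4*t}, t*e^{-4*t}, (t + 1)*e^{-4*t}]]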